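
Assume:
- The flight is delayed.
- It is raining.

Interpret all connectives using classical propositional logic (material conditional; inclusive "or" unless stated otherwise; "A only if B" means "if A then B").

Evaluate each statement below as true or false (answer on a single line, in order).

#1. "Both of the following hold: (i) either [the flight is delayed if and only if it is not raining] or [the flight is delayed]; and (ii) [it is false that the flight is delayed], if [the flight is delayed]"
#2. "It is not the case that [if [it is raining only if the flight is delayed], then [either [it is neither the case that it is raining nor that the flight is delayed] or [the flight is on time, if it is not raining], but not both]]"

Let P = "the flight is delayed" (True), Q = "it is raining" (True).

#1: In symbols: ((P iff not Q) or P) and (P -> not P)

not Q = not True = False
P iff not Q = True iff False = False
(P iff not Q) or P = False or True = True
not P = not True = False
P -> not P = True -> False = False
((P iff not Q) or P) and (P -> not P) = True and False = False
Thus #1 is false.

#2: Parsed as not ((Q -> P) -> ((Q nor P) xor (not Q -> not P)))

Q -> P = True -> True = True
Q nor P = True nor True = False
not Q = not True = False
not P = not True = False
not Q -> not P = False -> False = True
(Q nor P) xor (not Q -> not P) = False xor True = True
(Q -> P) -> ((Q nor P) xor (not Q -> not P)) = True -> True = True
not ((Q -> P) -> ((Q nor P) xor (not Q -> not P))) = not True = False
Thus #2 is false.

#1 False; #2 False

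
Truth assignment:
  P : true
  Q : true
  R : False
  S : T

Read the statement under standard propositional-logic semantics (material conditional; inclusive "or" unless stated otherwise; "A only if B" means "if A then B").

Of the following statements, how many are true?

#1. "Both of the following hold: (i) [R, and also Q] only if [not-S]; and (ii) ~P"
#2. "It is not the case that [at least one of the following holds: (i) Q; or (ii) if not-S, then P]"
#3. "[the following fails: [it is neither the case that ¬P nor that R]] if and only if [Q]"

#1: Parsed as ((R ∧ Q) → ¬S) ∧ ¬P

R ∧ Q = F ∧ T = F
¬S = ¬T = F
(R ∧ Q) → ¬S = F → F = T
¬P = ¬T = F
((R ∧ Q) → ¬S) ∧ ¬P = T ∧ F = F
Hence #1 is false.

#2: In symbols: ¬(Q ∨ (¬S → P))

¬S = ¬T = F
¬S → P = F → T = T
Q ∨ (¬S → P) = T ∨ T = T
¬(Q ∨ (¬S → P)) = ¬T = F
Thus #2 is false.

#3: In symbols: ¬(¬P ↓ R) ↔ Q

¬P = ¬T = F
¬P ↓ R = F ↓ F = T
¬(¬P ↓ R) = ¬T = F
¬(¬P ↓ R) ↔ Q = F ↔ T = F
Hence #3 is false.

True statements: 0 (none).

0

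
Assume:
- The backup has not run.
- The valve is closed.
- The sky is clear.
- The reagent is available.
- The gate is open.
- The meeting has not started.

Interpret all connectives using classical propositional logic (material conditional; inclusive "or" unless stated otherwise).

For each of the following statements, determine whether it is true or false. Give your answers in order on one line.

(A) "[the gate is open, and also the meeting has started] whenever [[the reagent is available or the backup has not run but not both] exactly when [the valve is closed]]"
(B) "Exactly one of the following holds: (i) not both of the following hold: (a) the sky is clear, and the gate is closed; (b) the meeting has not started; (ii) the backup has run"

Let S = "the reagent is available" (True), P = "the backup has run" (False), Q = "the valve is open" (False), U = "the gate is open" (True), V = "the meeting has started" (False), R = "the sky is overcast" (False).

(A): Parsed as ((S xor not P) iff not Q) -> (U and V)

not P = not False = True
S xor not P = True xor True = False
not Q = not False = True
(S xor not P) iff not Q = False iff True = False
U and V = True and False = False
((S xor not P) iff not Q) -> (U and V) = False -> False = True
Hence (A) is true.

(B): Formalization: ((not R and not U) nand not V) xor P

not R = not False = True
not U = not True = False
not R and not U = True and False = False
not V = not False = True
(not R and not U) nand not V = False nand True = True
((not R and not U) nand not V) xor P = True xor False = True
So (B) is true.

(A) true, (B) true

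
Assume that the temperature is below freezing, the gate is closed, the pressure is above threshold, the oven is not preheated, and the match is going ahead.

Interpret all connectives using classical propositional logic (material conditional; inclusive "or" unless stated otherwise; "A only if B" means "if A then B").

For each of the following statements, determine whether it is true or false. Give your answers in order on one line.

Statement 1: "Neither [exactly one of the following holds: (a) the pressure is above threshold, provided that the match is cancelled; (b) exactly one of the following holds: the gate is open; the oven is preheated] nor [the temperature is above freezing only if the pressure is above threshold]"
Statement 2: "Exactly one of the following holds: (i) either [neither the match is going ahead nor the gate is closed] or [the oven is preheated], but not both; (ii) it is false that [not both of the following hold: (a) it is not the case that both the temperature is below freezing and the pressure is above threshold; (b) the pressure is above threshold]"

Let U = "the match is cancelled" (F), R = "the pressure is above threshold" (T), Q = "the gate is open" (F), S = "the oven is preheated" (F), P = "the temperature is below freezing" (T).

Statement 1: Parsed as ((U -> R) xor (Q xor S)) nor (~P -> R)

U -> R = F -> T = T
Q xor S = F xor F = F
(U -> R) xor (Q xor S) = T xor F = T
~P = ~T = F
~P -> R = F -> T = T
((U -> R) xor (Q xor S)) nor (~P -> R) = T nor T = F
Hence Statement 1 is false.

Statement 2: This is ((~U nor ~Q) xor S) xor ~((P nand R) nand R).

~U = ~F = T
~Q = ~F = T
~U nor ~Q = T nor T = F
(~U nor ~Q) xor S = F xor F = F
P nand R = T nand T = F
(P nand R) nand R = F nand T = T
~((P nand R) nand R) = ~T = F
((~U nor ~Q) xor S) xor ~((P nand R) nand R) = F xor F = F
So Statement 2 is false.

Statement 1 F, Statement 2 F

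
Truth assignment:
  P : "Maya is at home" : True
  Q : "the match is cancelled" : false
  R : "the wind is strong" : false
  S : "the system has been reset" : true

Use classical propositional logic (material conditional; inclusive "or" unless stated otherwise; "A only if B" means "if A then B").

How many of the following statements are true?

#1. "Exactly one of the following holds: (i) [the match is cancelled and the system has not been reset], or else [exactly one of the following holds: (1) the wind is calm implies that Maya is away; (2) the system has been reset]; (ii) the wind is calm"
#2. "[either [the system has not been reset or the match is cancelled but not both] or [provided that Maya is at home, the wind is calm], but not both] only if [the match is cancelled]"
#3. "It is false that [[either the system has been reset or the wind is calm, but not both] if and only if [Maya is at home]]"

1

#1: Parsed as ((Q and not S) or ((not R -> not P) xor S)) xor not R

not S = not True = False
Q and not S = False and False = False
not R = not False = True
not P = not True = False
not R -> not P = True -> False = False
(not R -> not P) xor S = False xor True = True
(Q and not S) or ((not R -> not P) xor S) = False or True = True
not R = not False = True
((Q and not S) or ((not R -> not P) xor S)) xor not R = True xor True = False
So #1 is false.

#2: Parsed as ((not S xor Q) xor (P -> not R)) -> Q

not S = not True = False
not S xor Q = False xor False = False
not R = not False = True
P -> not R = True -> True = True
(not S xor Q) xor (P -> not R) = False xor True = True
((not S xor Q) xor (P -> not R)) -> Q = True -> False = False
Hence #2 is false.

#3: Formalization: not ((S xor not R) iff P)

not R = not False = True
S xor not R = True xor True = False
(S xor not R) iff P = False iff True = False
not ((S xor not R) iff P) = not False = True
So #3 is true.

1 of the 3 statements is true (#3).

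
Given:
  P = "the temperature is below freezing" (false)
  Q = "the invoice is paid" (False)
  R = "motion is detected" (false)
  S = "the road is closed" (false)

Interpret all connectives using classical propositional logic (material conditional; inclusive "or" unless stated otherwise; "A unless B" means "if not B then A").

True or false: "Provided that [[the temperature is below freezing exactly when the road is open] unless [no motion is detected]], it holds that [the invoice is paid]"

Formalization: ((P ↔ ¬S) ∨ ¬R) → Q

¬S = ¬F = T
P ↔ ¬S = F ↔ T = F
¬R = ¬F = T
(P ↔ ¬S) ∨ ¬R = F ∨ T = T
((P ↔ ¬S) ∨ ¬R) → Q = T → F = F

The statement is false.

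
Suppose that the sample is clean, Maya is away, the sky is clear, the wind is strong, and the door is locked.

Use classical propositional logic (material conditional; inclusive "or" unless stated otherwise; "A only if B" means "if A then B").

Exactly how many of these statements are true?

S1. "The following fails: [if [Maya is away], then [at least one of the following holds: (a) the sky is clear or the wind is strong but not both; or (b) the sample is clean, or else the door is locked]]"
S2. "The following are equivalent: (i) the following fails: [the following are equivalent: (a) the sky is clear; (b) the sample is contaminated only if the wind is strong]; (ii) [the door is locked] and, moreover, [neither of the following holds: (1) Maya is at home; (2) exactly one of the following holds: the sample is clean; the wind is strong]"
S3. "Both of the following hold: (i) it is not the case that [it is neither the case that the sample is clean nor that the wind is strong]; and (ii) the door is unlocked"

Let Q = "Maya is at home" (False), R = "the sky is overcast" (False), S = "the wind is strong" (True), P = "the sample is contaminated" (False), U = "the door is locked" (True).

S1: Parsed as not (not Q -> ((not R xor S) or (not P or U)))

not Q = not False = True
not R = not False = True
not R xor S = True xor True = False
not P = not False = True
not P or U = True or True = True
(not R xor S) or (not P or U) = False or True = True
not Q -> ((not R xor S) or (not P or U)) = True -> True = True
not (not Q -> ((not R xor S) or (not P or U))) = not True = False
Hence S1 is false.

S2: Parsed as not (not R iff (P -> S)) iff (U and (Q nor (not P xor S)))

not R = not False = True
P -> S = False -> True = True
not R iff (P -> S) = True iff True = True
not (not R iff (P -> S)) = not True = False
not P = not False = True
not P xor S = True xor True = False
Q nor (not P xor S) = False nor False = True
U and (Q nor (not P xor S)) = True and True = True
not (not R iff (P -> S)) iff (U and (Q nor (not P xor S))) = False iff True = False
Thus S2 is false.

S3: Parsed as not (not P nor S) and not U

not P = not False = True
not P nor S = True nor True = False
not (not P nor S) = not False = True
not U = not True = False
not (not P nor S) and not U = True and False = False
So S3 is false.

True statements: 0 (none).

0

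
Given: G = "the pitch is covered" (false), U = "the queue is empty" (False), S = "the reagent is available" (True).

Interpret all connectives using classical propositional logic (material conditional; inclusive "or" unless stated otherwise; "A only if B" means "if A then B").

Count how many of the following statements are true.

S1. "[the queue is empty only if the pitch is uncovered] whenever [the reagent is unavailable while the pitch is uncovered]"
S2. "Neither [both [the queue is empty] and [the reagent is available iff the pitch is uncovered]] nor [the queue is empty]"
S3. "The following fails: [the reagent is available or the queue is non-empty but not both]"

S1: In symbols: (not S and not G) -> (U -> not G)

not S = not True = False
not G = not False = True
not S and not G = False and True = False
not G = not False = True
U -> not G = False -> True = True
(not S and not G) -> (U -> not G) = False -> True = True
Hence S1 is true.

S2: This is (U and (S iff not G)) nor U.

not G = not False = True
S iff not G = True iff True = True
U and (S iff not G) = False and True = False
(U and (S iff not G)) nor U = False nor False = True
So S2 is true.

S3: Formalization: not (S xor not U)

not U = not False = True
S xor not U = True xor True = False
not (S xor not U) = not False = True
Hence S3 is true.

True statements: 3.

3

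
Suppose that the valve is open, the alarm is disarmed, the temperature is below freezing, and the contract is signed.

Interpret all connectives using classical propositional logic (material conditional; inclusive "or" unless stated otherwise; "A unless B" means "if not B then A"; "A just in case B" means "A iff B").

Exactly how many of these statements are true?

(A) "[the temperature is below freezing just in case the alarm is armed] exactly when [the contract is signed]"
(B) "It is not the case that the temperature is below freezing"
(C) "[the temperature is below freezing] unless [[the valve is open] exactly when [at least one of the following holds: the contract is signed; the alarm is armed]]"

1

Let S = "the temperature is below freezing" (T), P = "the alarm is armed" (F), U = "the contract is signed" (T), W = "the valve is open" (T).

(A): Formalization: (S <-> P) <-> U

S <-> P = T <-> F = F
(S <-> P) <-> U = F <-> T = F
So (A) is false.

(B): Formalization: ~S

~S = ~T = F
Thus (B) is false.

(C): In symbols: S | (W <-> (U | P))

U | P = T | F = T
W <-> (U | P) = T <-> T = T
S | (W <-> (U | P)) = T | T = T
Thus (C) is true.

1 of the 3 statements is true ((C)).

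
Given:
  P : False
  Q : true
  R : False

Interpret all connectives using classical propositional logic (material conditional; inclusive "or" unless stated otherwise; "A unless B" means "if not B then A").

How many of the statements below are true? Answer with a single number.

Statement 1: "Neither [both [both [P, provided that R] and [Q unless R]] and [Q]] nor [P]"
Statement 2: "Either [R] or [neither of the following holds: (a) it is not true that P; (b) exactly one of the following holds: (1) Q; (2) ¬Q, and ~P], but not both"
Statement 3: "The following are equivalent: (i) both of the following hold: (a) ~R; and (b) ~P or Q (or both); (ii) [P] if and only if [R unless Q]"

Statement 1: In symbols: (((R → P) ∧ (Q ∨ R)) ∧ Q) ↓ P

R → P = F → F = T
Q ∨ R = T ∨ F = T
(R → P) ∧ (Q ∨ R) = T ∧ T = T
((R → P) ∧ (Q ∨ R)) ∧ Q = T ∧ T = T
(((R → P) ∧ (Q ∨ R)) ∧ Q) ↓ P = T ↓ F = F
Thus Statement 1 is false.

Statement 2: Formalization: R ⊕ (¬P ↓ (Q ⊕ (¬Q ∧ ¬P)))

¬P = ¬F = T
¬Q = ¬T = F
¬P = ¬F = T
¬Q ∧ ¬P = F ∧ T = F
Q ⊕ (¬Q ∧ ¬P) = T ⊕ F = T
¬P ↓ (Q ⊕ (¬Q ∧ ¬P)) = T ↓ T = F
R ⊕ (¬P ↓ (Q ⊕ (¬Q ∧ ¬P))) = F ⊕ F = F
Thus Statement 2 is false.

Statement 3: Parsed as (¬R ∧ (¬P ∨ Q)) ↔ (P ↔ (R ∨ Q))

¬R = ¬F = T
¬P = ¬F = T
¬P ∨ Q = T ∨ T = T
¬R ∧ (¬P ∨ Q) = T ∧ T = T
R ∨ Q = F ∨ T = T
P ↔ (R ∨ Q) = F ↔ T = F
(¬R ∧ (¬P ∨ Q)) ↔ (P ↔ (R ∨ Q)) = T ↔ F = F
Hence Statement 3 is false.

0 of the 3 statements are true (none).

0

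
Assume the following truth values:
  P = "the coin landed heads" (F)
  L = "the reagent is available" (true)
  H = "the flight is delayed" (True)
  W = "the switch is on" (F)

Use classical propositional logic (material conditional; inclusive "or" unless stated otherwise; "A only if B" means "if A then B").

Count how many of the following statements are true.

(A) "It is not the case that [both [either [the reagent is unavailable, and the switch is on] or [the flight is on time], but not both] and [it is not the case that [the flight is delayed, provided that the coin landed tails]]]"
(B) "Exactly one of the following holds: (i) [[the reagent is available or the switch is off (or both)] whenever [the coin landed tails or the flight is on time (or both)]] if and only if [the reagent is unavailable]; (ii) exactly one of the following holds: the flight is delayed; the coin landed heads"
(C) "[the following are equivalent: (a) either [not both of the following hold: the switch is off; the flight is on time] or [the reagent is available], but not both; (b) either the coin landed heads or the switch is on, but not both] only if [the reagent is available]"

(A): Formalization: ~(((~L & W) xor ~H) & ~(~P -> H))

~L = ~T = F
~L & W = F & F = F
~H = ~T = F
(~L & W) xor ~H = F xor F = F
~P = ~F = T
~P -> H = T -> T = T
~(~P -> H) = ~T = F
((~L & W) xor ~H) & ~(~P -> H) = F & F = F
~(((~L & W) xor ~H) & ~(~P -> H)) = ~F = T
Thus (A) is true.

(B): Parsed as (((~P | ~H) -> (L | ~W)) <-> ~L) xor (H xor P)

~P = ~F = T
~H = ~T = F
~P | ~H = T | F = T
~W = ~F = T
L | ~W = T | T = T
(~P | ~H) -> (L | ~W) = T -> T = T
~L = ~T = F
((~P | ~H) -> (L | ~W)) <-> ~L = T <-> F = F
H xor P = T xor F = T
(((~P | ~H) -> (L | ~W)) <-> ~L) xor (H xor P) = F xor T = T
So (B) is true.

(C): In symbols: (((~W nand ~H) xor L) <-> (P xor W)) -> L

~W = ~F = T
~H = ~T = F
~W nand ~H = T nand F = T
(~W nand ~H) xor L = T xor T = F
P xor W = F xor F = F
((~W nand ~H) xor L) <-> (P xor W) = F <-> F = T
(((~W nand ~H) xor L) <-> (P xor W)) -> L = T -> T = T
Hence (C) is true.

True statements: 3 ((A), (B), (C)).

3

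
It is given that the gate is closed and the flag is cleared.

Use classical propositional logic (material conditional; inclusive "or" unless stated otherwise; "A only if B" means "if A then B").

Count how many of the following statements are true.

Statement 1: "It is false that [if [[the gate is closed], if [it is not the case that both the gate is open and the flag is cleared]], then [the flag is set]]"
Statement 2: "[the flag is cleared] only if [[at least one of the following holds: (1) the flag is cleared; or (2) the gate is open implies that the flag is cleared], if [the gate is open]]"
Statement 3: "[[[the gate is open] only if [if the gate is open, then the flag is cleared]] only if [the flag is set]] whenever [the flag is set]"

Let Q = "the gate is open" (False), L = "the flag is set" (False).

Statement 1: Formalization: not (((Q nand not L) -> not Q) -> L)

not L = not False = True
Q nand not L = False nand True = True
not Q = not False = True
(Q nand not L) -> not Q = True -> True = True
((Q nand not L) -> not Q) -> L = True -> False = False
not (((Q nand not L) -> not Q) -> L) = not False = True
So Statement 1 is true.

Statement 2: Formalization: not L -> (Q -> (not L or (Q -> not L)))

not L = not False = True
not L = not False = True
not L = not False = True
Q -> not L = False -> True = True
not L or (Q -> not L) = True or True = True
Q -> (not L or (Q -> not L)) = False -> True = True
not L -> (Q -> (not L or (Q -> not L))) = True -> True = True
Thus Statement 2 is true.

Statement 3: Parsed as L -> ((Q -> (Q -> not L)) -> L)

not L = not False = True
Q -> not L = False -> True = True
Q -> (Q -> not L) = False -> True = True
(Q -> (Q -> not L)) -> L = True -> False = False
L -> ((Q -> (Q -> not L)) -> L) = False -> False = True
So Statement 3 is true.

True statements: 3.

3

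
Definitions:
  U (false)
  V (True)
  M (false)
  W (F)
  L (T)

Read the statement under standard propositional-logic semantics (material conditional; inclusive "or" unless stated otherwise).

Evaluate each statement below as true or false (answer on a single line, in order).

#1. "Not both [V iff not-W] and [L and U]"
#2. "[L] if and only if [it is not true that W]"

#1: This is (V <-> ~W) nand (L & U).

~W = ~F = T
V <-> ~W = T <-> T = T
L & U = T & F = F
(V <-> ~W) nand (L & U) = T nand F = T
So #1 is true.

#2: Formalization: L <-> ~W

~W = ~F = T
L <-> ~W = T <-> T = T
Thus #2 is true.

#1 True, #2 True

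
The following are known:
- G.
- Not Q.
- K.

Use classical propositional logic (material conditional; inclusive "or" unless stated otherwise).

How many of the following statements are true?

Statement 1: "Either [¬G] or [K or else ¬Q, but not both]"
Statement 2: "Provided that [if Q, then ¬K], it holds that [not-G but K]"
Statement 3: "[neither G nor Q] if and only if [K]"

Statement 1: Formalization: ~G | (K xor ~Q)

~G = ~T = F
~Q = ~F = T
K xor ~Q = T xor T = F
~G | (K xor ~Q) = F | F = F
So Statement 1 is false.

Statement 2: In symbols: (Q -> ~K) -> (~G & K)

~K = ~T = F
Q -> ~K = F -> F = T
~G = ~T = F
~G & K = F & T = F
(Q -> ~K) -> (~G & K) = T -> F = F
Hence Statement 2 is false.

Statement 3: This is (G nor Q) <-> K.

G nor Q = T nor F = F
(G nor Q) <-> K = F <-> T = F
Hence Statement 3 is false.

0 of the 3 statements are true (none).

0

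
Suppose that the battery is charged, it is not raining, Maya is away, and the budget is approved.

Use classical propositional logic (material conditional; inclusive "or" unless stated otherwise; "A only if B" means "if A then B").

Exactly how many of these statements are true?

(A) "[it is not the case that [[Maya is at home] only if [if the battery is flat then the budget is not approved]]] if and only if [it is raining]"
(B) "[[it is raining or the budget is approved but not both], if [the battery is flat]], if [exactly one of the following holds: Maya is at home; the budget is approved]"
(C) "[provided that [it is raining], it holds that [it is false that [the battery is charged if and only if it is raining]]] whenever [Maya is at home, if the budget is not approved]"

3

Let R = "Maya is at home" (F), K = "the battery is charged" (T), M = "the budget is approved" (T), S = "it is raining" (F).

(A): Formalization: ~(R -> (~K -> ~M)) <-> S

~K = ~T = F
~M = ~T = F
~K -> ~M = F -> F = T
R -> (~K -> ~M) = F -> T = T
~(R -> (~K -> ~M)) = ~T = F
~(R -> (~K -> ~M)) <-> S = F <-> F = T
Thus (A) is true.

(B): This is (R xor M) -> (~K -> (S xor M)).

R xor M = F xor T = T
~K = ~T = F
S xor M = F xor T = T
~K -> (S xor M) = F -> T = T
(R xor M) -> (~K -> (S xor M)) = T -> T = T
Thus (B) is true.

(C): Parsed as (~M -> R) -> (S -> ~(K <-> S))

~M = ~T = F
~M -> R = F -> F = T
K <-> S = T <-> F = F
~(K <-> S) = ~F = T
S -> ~(K <-> S) = F -> T = T
(~M -> R) -> (S -> ~(K <-> S)) = T -> T = T
Thus (C) is true.

3 of the 3 statements are true ((A), (B), (C)).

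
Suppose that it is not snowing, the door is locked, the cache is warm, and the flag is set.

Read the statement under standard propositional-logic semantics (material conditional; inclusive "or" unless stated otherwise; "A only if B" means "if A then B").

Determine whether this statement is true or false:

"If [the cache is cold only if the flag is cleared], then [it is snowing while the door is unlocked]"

Let R = "the cache is warm" (T), S = "the flag is set" (T), P = "it is snowing" (F), Q = "the door is locked" (T).
This is (~R -> ~S) -> (P & ~Q).

~R = ~T = F
~S = ~T = F
~R -> ~S = F -> F = T
~Q = ~T = F
P & ~Q = F & F = F
(~R -> ~S) -> (P & ~Q) = T -> F = F

False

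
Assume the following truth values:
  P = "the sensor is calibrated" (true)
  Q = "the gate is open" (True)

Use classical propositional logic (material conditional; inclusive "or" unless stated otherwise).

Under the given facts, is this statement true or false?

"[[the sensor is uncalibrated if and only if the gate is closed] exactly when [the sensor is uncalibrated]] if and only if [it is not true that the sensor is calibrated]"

The statement is true.

In symbols: ((¬P ↔ ¬Q) ↔ ¬P) ↔ ¬P

¬P = ¬T = F
¬Q = ¬T = F
¬P ↔ ¬Q = F ↔ F = T
¬P = ¬T = F
(¬P ↔ ¬Q) ↔ ¬P = T ↔ F = F
¬P = ¬T = F
((¬P ↔ ¬Q) ↔ ¬P) ↔ ¬P = F ↔ F = T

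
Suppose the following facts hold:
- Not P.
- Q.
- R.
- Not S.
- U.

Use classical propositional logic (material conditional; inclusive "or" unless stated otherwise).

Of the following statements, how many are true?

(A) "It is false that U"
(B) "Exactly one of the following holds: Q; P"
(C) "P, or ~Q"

1

(A): This is ¬U.

¬U = ¬T = F
Thus (A) is false.

(B): In symbols: Q ⊕ P

Q ⊕ P = T ⊕ F = T
So (B) is true.

(C): Formalization: P ∨ ¬Q

¬Q = ¬T = F
P ∨ ¬Q = F ∨ F = F
Thus (C) is false.

1 of the 3 statements is true ((B)).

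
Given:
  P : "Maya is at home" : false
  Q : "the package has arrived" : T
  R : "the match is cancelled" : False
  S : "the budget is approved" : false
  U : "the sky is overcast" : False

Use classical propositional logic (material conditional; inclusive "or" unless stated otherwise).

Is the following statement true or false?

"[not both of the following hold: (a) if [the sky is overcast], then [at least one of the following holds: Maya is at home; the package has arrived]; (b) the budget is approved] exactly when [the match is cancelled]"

false

In symbols: ((U -> (P or Q)) nand S) iff R

P or Q = False or True = True
U -> (P or Q) = False -> True = True
(U -> (P or Q)) nand S = True nand False = True
((U -> (P or Q)) nand S) iff R = True iff False = False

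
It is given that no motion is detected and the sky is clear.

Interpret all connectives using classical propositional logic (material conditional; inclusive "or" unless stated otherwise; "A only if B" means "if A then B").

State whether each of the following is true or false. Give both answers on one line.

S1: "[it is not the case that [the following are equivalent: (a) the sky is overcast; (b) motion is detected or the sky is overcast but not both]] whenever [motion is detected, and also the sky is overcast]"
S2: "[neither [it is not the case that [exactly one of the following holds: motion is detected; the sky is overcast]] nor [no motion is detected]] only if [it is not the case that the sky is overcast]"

Let K = "motion is detected" (F), M = "the sky is overcast" (F).

S1: In symbols: (K ∧ M) → ¬(M ↔ (K ⊕ M))

K ∧ M = F ∧ F = F
K ⊕ M = F ⊕ F = F
M ↔ (K ⊕ M) = F ↔ F = T
¬(M ↔ (K ⊕ M)) = ¬T = F
(K ∧ M) → ¬(M ↔ (K ⊕ M)) = F → F = T
Thus S1 is true.

S2: In symbols: (¬(K ⊕ M) ↓ ¬K) → ¬M

K ⊕ M = F ⊕ F = F
¬(K ⊕ M) = ¬F = T
¬K = ¬F = T
¬(K ⊕ M) ↓ ¬K = T ↓ T = F
¬M = ¬F = T
(¬(K ⊕ M) ↓ ¬K) → ¬M = F → T = T
So S2 is true.

S1 true, S2 true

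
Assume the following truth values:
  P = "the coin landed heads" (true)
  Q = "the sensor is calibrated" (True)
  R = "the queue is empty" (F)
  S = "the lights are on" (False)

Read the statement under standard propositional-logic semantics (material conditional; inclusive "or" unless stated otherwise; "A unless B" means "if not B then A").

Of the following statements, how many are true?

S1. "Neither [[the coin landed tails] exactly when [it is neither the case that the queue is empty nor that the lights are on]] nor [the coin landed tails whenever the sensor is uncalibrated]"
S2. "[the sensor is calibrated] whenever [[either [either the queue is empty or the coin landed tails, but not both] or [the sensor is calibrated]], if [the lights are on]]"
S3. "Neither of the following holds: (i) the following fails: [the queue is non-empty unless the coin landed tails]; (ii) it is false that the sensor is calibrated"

S1: Parsed as (~P <-> (R nor S)) nor (~Q -> ~P)

~P = ~T = F
R nor S = F nor F = T
~P <-> (R nor S) = F <-> T = F
~Q = ~T = F
~P = ~T = F
~Q -> ~P = F -> F = T
(~P <-> (R nor S)) nor (~Q -> ~P) = F nor T = F
So S1 is false.

S2: In symbols: (S -> ((R xor ~P) | Q)) -> Q

~P = ~T = F
R xor ~P = F xor F = F
(R xor ~P) | Q = F | T = T
S -> ((R xor ~P) | Q) = F -> T = T
(S -> ((R xor ~P) | Q)) -> Q = T -> T = T
Hence S2 is true.

S3: In symbols: ~(~R | ~P) nor ~Q

~R = ~F = T
~P = ~T = F
~R | ~P = T | F = T
~(~R | ~P) = ~T = F
~Q = ~T = F
~(~R | ~P) nor ~Q = F nor F = T
Thus S3 is true.

2 of the 3 statements are true.

2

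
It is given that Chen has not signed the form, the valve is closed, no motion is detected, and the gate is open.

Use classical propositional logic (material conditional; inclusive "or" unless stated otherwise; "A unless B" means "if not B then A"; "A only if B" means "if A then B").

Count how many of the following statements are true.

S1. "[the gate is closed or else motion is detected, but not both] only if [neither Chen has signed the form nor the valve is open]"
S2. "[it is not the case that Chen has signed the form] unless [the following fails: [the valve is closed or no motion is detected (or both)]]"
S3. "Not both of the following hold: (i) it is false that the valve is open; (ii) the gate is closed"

3

Let R = "the gate is open" (True), W = "motion is detected" (False), D = "Chen has signed the form" (False), P = "the valve is open" (False).

S1: In symbols: (not R xor W) -> (D nor P)

not R = not True = False
not R xor W = False xor False = False
D nor P = False nor False = True
(not R xor W) -> (D nor P) = False -> True = True
Hence S1 is true.

S2: Formalization: not D or not (not P or not W)

not D = not False = True
not P = not False = True
not W = not False = True
not P or not W = True or True = True
not (not P or not W) = not True = False
not D or not (not P or not W) = True or False = True
Thus S2 is true.

S3: Formalization: not P nand not R

not P = not False = True
not R = not True = False
not P nand not R = True nand False = True
Hence S3 is true.

True statements: 3.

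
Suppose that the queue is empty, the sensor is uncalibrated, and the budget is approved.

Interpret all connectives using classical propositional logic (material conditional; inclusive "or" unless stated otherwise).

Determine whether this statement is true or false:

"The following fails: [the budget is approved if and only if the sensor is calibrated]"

True

Let R = "the budget is approved" (True), Q = "the sensor is calibrated" (False).
Parsed as not (R iff Q)

R iff Q = True iff False = False
not (R iff Q) = not False = True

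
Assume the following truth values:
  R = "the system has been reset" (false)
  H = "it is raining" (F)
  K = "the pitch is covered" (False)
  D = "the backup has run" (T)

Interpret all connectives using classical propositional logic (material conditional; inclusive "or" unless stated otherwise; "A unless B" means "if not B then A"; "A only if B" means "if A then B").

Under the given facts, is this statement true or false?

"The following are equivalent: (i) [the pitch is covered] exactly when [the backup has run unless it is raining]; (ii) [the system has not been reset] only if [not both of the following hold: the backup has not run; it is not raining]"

This is (K iff (D or H)) iff (not R -> (not D nand not H)).

D or H = True or False = True
K iff (D or H) = False iff True = False
not R = not False = True
not D = not True = False
not H = not False = True
not D nand not H = False nand True = True
not R -> (not D nand not H) = True -> True = True
(K iff (D or H)) iff (not R -> (not D nand not H)) = False iff True = False

The statement is false.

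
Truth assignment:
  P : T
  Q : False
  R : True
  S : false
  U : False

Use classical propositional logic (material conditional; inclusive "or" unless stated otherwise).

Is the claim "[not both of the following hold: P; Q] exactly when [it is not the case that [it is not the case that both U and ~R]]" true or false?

This is (P ↑ Q) ↔ ¬(U ↑ ¬R).

P ↑ Q = T ↑ F = T
¬R = ¬T = F
U ↑ ¬R = F ↑ F = T
¬(U ↑ ¬R) = ¬T = F
(P ↑ Q) ↔ ¬(U ↑ ¬R) = T ↔ F = F

false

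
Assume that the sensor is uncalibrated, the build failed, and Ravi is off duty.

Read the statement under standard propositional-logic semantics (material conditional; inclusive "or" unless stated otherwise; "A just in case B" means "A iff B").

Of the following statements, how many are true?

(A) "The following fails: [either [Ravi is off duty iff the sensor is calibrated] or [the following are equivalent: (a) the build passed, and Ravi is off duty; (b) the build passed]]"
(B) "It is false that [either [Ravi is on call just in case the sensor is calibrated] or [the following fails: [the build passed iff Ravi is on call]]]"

Let W = "Ravi is on call" (False), D = "the sensor is calibrated" (False), K = "the build passed" (False).

(A): This is not ((not W iff D) or ((K and not W) iff K)).

not W = not False = True
not W iff D = True iff False = False
not W = not False = True
K and not W = False and True = False
(K and not W) iff K = False iff False = True
(not W iff D) or ((K and not W) iff K) = False or True = True
not ((not W iff D) or ((K and not W) iff K)) = not True = False
Hence (A) is false.

(B): This is not ((W iff D) or not (K iff W)).

W iff D = False iff False = True
K iff W = False iff False = True
not (K iff W) = not True = False
(W iff D) or not (K iff W) = True or False = True
not ((W iff D) or not (K iff W)) = not True = False
So (B) is false.

True statements: 0 (none).

0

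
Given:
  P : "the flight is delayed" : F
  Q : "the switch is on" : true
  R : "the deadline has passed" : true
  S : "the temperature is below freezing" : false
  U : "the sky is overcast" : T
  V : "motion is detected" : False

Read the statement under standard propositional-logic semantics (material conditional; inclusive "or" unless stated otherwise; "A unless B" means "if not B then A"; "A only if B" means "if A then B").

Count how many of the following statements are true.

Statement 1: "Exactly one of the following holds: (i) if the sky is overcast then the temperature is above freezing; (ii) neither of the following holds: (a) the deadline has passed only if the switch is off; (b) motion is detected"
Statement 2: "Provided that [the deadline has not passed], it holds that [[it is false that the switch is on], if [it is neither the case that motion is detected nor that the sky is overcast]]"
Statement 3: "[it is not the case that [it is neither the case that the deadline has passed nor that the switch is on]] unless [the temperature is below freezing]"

2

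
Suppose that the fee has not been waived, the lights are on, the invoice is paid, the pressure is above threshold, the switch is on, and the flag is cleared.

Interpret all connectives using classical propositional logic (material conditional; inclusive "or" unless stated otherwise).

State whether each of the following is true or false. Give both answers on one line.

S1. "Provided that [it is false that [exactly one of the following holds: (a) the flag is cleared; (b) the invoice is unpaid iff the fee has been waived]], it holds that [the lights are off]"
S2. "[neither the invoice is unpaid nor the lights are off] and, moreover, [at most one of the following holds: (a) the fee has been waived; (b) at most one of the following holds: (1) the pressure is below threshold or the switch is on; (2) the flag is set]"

S1 False, S2 True

Let P = "the flag is set" (F), S = "the invoice is paid" (T), H = "the fee has been waived" (F), R = "the lights are on" (T), U = "the pressure is above threshold" (T), M = "the switch is on" (T).

S1: This is ~(~P xor (~S <-> H)) -> ~R.

~P = ~F = T
~S = ~T = F
~S <-> H = F <-> F = T
~P xor (~S <-> H) = T xor T = F
~(~P xor (~S <-> H)) = ~F = T
~R = ~T = F
~(~P xor (~S <-> H)) -> ~R = T -> F = F
Hence S1 is false.

S2: In symbols: (~S nor ~R) & (H nand ((~U | M) nand P))

~S = ~T = F
~R = ~T = F
~S nor ~R = F nor F = T
~U = ~T = F
~U | M = F | T = T
(~U | M) nand P = T nand F = T
H nand ((~U | M) nand P) = F nand T = T
(~S nor ~R) & (H nand ((~U | M) nand P)) = T & T = T
Thus S2 is true.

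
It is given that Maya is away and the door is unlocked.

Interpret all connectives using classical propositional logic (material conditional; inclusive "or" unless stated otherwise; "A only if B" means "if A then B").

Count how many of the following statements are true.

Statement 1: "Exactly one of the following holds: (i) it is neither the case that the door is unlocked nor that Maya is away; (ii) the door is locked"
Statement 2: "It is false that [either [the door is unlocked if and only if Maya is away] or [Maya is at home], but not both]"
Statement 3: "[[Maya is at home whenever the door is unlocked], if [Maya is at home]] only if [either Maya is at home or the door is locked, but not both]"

0

Let Q = "the door is locked" (F), P = "Maya is at home" (F).

Statement 1: In symbols: (¬Q ↓ ¬P) ⊕ Q

¬Q = ¬F = T
¬P = ¬F = T
¬Q ↓ ¬P = T ↓ T = F
(¬Q ↓ ¬P) ⊕ Q = F ⊕ F = F
Hence Statement 1 is false.

Statement 2: In symbols: ¬((¬Q ↔ ¬P) ⊕ P)

¬Q = ¬F = T
¬P = ¬F = T
¬Q ↔ ¬P = T ↔ T = T
(¬Q ↔ ¬P) ⊕ P = T ⊕ F = T
¬((¬Q ↔ ¬P) ⊕ P) = ¬T = F
Thus Statement 2 is false.

Statement 3: Formalization: (P → (¬Q → P)) → (P ⊕ Q)

¬Q = ¬F = T
¬Q → P = T → F = F
P → (¬Q → P) = F → F = T
P ⊕ Q = F ⊕ F = F
(P → (¬Q → P)) → (P ⊕ Q) = T → F = F
Hence Statement 3 is false.

0 of the 3 statements are true (none).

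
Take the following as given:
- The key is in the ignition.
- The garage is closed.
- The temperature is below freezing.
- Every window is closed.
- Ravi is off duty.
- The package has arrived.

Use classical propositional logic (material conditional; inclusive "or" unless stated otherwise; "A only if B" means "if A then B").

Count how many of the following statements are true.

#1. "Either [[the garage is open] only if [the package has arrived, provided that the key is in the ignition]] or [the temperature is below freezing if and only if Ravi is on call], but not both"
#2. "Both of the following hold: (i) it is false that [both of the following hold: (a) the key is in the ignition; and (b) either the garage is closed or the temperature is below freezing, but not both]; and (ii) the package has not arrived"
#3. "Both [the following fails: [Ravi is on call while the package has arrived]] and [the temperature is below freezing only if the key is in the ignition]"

2

Let L = "the garage is closed" (T), S = "the key is in the ignition" (T), N = "the package has arrived" (T), U = "the temperature is below freezing" (T), K = "Ravi is on call" (F).

#1: Formalization: (~L -> (S -> N)) xor (U <-> K)

~L = ~T = F
S -> N = T -> T = T
~L -> (S -> N) = F -> T = T
U <-> K = T <-> F = F
(~L -> (S -> N)) xor (U <-> K) = T xor F = T
So #1 is true.

#2: This is ~(S & (L xor U)) & ~N.

L xor U = T xor T = F
S & (L xor U) = T & F = F
~(S & (L xor U)) = ~F = T
~N = ~T = F
~(S & (L xor U)) & ~N = T & F = F
Thus #2 is false.

#3: Parsed as ~(K & N) & (U -> S)

K & N = F & T = F
~(K & N) = ~F = T
U -> S = T -> T = T
~(K & N) & (U -> S) = T & T = T
Thus #3 is true.

Count: 2.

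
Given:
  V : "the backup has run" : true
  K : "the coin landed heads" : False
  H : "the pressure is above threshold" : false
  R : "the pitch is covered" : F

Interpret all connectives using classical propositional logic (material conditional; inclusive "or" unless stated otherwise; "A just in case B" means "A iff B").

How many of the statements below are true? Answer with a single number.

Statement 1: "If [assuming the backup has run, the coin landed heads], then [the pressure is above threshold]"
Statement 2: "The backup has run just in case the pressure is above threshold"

1

Statement 1: In symbols: (V → K) → H

V → K = T → F = F
(V → K) → H = F → F = T
So Statement 1 is true.

Statement 2: In symbols: V ↔ H

V ↔ H = T ↔ F = F
So Statement 2 is false.

Count: 1.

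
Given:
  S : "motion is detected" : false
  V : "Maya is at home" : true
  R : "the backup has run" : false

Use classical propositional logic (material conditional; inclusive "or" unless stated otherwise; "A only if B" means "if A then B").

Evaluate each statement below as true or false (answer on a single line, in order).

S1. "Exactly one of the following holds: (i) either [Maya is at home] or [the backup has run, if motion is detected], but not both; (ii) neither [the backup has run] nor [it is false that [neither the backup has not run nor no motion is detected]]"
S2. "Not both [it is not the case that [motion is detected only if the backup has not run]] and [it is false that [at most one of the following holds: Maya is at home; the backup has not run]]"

S1: Parsed as (V xor (S -> R)) xor (R nor ~(~R nor ~S))

S -> R = F -> F = T
V xor (S -> R) = T xor T = F
~R = ~F = T
~S = ~F = T
~R nor ~S = T nor T = F
~(~R nor ~S) = ~F = T
R nor ~(~R nor ~S) = F nor T = F
(V xor (S -> R)) xor (R nor ~(~R nor ~S)) = F xor F = F
Hence S1 is false.

S2: This is ~(S -> ~R) nand ~(V nand ~R).

~R = ~F = T
S -> ~R = F -> T = T
~(S -> ~R) = ~T = F
~R = ~F = T
V nand ~R = T nand T = F
~(V nand ~R) = ~F = T
~(S -> ~R) nand ~(V nand ~R) = F nand T = T
So S2 is true.

S1 false / S2 true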